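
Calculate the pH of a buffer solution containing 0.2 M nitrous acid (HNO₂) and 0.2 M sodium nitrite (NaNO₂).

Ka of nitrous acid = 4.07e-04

pKa = -log(4.07e-04) = 3.39. pH = pKa + log([A⁻]/[HA]) = 3.39 + log(0.2/0.2)

pH = 3.39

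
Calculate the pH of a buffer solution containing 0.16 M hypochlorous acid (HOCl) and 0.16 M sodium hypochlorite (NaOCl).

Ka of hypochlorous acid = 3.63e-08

pKa = -log(3.63e-08) = 7.44. pH = pKa + log([A⁻]/[HA]) = 7.44 + log(0.16/0.16)

pH = 7.44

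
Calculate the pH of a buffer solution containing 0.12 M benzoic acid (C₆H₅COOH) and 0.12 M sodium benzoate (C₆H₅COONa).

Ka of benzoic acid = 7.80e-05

pKa = -log(7.80e-05) = 4.11. pH = pKa + log([A⁻]/[HA]) = 4.11 + log(0.12/0.12)

pH = 4.11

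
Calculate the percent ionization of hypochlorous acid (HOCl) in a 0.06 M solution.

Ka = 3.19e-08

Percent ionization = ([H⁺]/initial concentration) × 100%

Using Ka equilibrium: x² + Ka×x - Ka×C = 0. Solving: [H⁺] = 4.3733e-05. Percent = (4.3733e-05/0.06) × 100

Percent ionization = 0.0729%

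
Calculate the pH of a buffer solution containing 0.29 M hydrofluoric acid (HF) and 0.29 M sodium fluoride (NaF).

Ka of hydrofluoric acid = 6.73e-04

pKa = -log(6.73e-04) = 3.17. pH = pKa + log([A⁻]/[HA]) = 3.17 + log(0.29/0.29)

pH = 3.17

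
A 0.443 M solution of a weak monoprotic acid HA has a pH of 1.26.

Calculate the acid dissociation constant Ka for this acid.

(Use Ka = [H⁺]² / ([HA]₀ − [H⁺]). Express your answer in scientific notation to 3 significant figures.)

[H⁺] = 10^(−pH) = 10^(−1.26) = 5.495e-02 M. For HA ⇌ H⁺ + A⁻, Ka = [H⁺][A⁻]/[HA] = [H⁺]² / ([HA]₀ − [H⁺]) = (5.495e-02)² / (0.443 − 5.495e-02) = 7.78e-03.

K_a = 7.78e-03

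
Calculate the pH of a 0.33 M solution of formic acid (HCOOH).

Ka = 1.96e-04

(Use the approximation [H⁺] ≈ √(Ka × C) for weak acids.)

[H⁺] = √(Ka × C) = √(1.96e-04 × 0.33) = 8.0424e-03. pH = -log(8.0424e-03)

pH = 2.09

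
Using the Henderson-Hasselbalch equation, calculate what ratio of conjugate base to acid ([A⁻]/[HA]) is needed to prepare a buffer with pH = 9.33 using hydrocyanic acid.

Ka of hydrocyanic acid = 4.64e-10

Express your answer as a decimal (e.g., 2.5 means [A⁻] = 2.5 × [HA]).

pKa = -log(4.64e-10) = 9.3335. pH = pKa + log([A⁻]/[HA]), so log([A⁻]/[HA]) = pH − pKa = 9.33 − 9.3335 = -0.0035. [A⁻]/[HA] = 10^(-0.0035) = 0.992

[A⁻]/[HA] = 0.992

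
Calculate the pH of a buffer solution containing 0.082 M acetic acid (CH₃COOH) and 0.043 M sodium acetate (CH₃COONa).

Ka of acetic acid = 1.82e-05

pKa = -log(1.82e-05) = 4.74. pH = pKa + log([A⁻]/[HA]) = 4.74 + log(0.043/0.082)

pH = 4.46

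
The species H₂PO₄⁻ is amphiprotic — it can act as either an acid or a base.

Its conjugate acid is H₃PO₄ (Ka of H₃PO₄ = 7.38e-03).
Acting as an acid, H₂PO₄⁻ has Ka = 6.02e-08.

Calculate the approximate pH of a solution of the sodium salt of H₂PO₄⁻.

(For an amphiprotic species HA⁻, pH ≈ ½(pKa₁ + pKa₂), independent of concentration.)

pKa₁ = -log(7.38e-03) = 2.13; pKa₂ = -log(6.02e-08) = 7.22. For an amphiprotic species, pH ≈ ½(pKa₁ + pKa₂) = ½(2.13 + 7.22) = 4.68.

pH = 4.68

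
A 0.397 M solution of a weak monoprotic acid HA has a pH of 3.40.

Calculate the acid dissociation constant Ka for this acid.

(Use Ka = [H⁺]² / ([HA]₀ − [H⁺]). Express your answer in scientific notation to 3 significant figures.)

[H⁺] = 10^(−pH) = 10^(−3.40) = 3.981e-04 M. For HA ⇌ H⁺ + A⁻, Ka = [H⁺][A⁻]/[HA] = [H⁺]² / ([HA]₀ − [H⁺]) = (3.981e-04)² / (0.397 − 3.981e-04) = 4.00e-07.

K_a = 4.00e-07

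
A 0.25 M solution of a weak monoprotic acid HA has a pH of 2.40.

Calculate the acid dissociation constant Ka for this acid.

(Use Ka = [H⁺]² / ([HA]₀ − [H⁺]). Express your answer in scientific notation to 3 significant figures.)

[H⁺] = 10^(−pH) = 10^(−2.40) = 3.981e-03 M. For HA ⇌ H⁺ + A⁻, Ka = [H⁺][A⁻]/[HA] = [H⁺]² / ([HA]₀ − [H⁺]) = (3.981e-03)² / (0.25 − 3.981e-03) = 6.44e-05.

K_a = 6.44e-05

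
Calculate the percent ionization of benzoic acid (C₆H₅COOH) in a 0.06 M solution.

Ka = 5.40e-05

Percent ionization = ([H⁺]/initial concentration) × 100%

Using Ka equilibrium: x² + Ka×x - Ka×C = 0. Solving: [H⁺] = 1.7732e-03. Percent = (1.7732e-03/0.06) × 100

Percent ionization = 2.96%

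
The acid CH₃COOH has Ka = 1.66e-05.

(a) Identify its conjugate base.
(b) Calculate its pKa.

(a) The conjugate base is formed by removing one H⁺ from CH₃COOH, giving CH₃COO⁻. (b) pKa = -log(Ka) = -log(1.66e-05) = 4.78.

Conjugate base: CH₃COO⁻; pK_a = 4.78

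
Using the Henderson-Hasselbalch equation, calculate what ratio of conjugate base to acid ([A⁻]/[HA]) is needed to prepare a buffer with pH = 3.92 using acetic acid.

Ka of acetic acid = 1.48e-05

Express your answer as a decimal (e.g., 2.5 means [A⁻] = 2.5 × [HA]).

pKa = -log(1.48e-05) = 4.8297. pH = pKa + log([A⁻]/[HA]), so log([A⁻]/[HA]) = pH − pKa = 3.92 − 4.8297 = -0.9097. [A⁻]/[HA] = 10^(-0.9097) = 0.123

[A⁻]/[HA] = 0.123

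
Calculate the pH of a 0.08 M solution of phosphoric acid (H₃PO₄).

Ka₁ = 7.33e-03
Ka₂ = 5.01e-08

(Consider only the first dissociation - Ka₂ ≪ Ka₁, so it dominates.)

First dissociation dominates. From Ka₁ = [H⁺][HA⁻]/[H₂A], x² + Ka₁·x − Ka₁·C = 0 with C = 0.08 M and Ka₁ = 7.33e-03. Solving: [H⁺] = (−Ka₁ + √(Ka₁² + 4·Ka₁·C)) / 2 = 2.0826e-02 M. pH = -log(2.0826e-02) = 1.68.

pH = 1.68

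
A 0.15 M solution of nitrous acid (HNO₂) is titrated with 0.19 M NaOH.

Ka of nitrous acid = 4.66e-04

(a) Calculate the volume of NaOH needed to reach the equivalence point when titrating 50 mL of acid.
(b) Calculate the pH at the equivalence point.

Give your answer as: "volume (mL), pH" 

moles acid = 0.15 × 50/1000 = 0.0075 mol; V_base = moles/0.19 × 1000 = 39.5 mL. At equivalence only the conjugate base is present: [A⁻] = 0.0075/0.089 = 8.3824e-02 M. Kb = Kw/Ka = 2.15e-11; [OH⁻] = √(Kb × [A⁻]) = 1.3412e-06; pOH = 5.87; pH = 14 - pOH = 8.13.

V = 39.5 mL, pH = 8.13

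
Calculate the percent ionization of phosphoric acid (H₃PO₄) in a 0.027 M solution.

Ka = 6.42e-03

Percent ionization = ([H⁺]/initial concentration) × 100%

Using Ka equilibrium: x² + Ka×x - Ka×C = 0. Solving: [H⁺] = 1.0342e-02. Percent = (1.0342e-02/0.027) × 100

Percent ionization = 38.3%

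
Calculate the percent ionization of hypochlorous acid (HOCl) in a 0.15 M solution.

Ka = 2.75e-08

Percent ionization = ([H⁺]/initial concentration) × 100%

Using Ka equilibrium: x² + Ka×x - Ka×C = 0. Solving: [H⁺] = 6.4212e-05. Percent = (6.4212e-05/0.15) × 100

Percent ionization = 0.0428%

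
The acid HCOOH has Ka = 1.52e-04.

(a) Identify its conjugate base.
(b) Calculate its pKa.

(a) The conjugate base is formed by removing one H⁺ from HCOOH, giving HCOO⁻. (b) pKa = -log(Ka) = -log(1.52e-04) = 3.82.

Conjugate base: HCOO⁻; pK_a = 3.82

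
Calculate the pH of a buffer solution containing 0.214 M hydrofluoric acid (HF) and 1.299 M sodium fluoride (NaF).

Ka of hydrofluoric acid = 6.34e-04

pKa = -log(6.34e-04) = 3.20. pH = pKa + log([A⁻]/[HA]) = 3.20 + log(1.299/0.214)

pH = 3.98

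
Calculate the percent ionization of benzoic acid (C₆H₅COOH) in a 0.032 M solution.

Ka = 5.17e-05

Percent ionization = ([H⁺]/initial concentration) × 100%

Using Ka equilibrium: x² + Ka×x - Ka×C = 0. Solving: [H⁺] = 1.2606e-03. Percent = (1.2606e-03/0.032) × 100

Percent ionization = 3.94%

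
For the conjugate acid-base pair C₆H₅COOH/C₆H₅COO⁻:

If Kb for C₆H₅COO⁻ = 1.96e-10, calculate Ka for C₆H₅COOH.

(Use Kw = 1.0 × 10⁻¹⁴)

For a conjugate pair Ka × Kb = Kw, so Ka = Kw/Kb = 1.0 × 10⁻¹⁴ / 1.96e-10 = 5.10e-05.

K_a = 5.10e-05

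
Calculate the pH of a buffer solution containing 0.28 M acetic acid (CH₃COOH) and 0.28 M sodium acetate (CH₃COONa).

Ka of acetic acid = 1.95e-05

pKa = -log(1.95e-05) = 4.71. pH = pKa + log([A⁻]/[HA]) = 4.71 + log(0.28/0.28)

pH = 4.71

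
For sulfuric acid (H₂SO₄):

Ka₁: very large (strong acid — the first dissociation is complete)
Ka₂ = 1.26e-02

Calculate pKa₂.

pKa₂ = -log(Ka₂) = -log(1.26e-02) = 1.90.

pK_{a2} = 1.90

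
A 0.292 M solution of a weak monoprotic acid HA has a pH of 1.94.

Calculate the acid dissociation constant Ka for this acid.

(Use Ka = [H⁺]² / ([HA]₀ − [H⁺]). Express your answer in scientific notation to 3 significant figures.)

[H⁺] = 10^(−pH) = 10^(−1.94) = 1.148e-02 M. For HA ⇌ H⁺ + A⁻, Ka = [H⁺][A⁻]/[HA] = [H⁺]² / ([HA]₀ − [H⁺]) = (1.148e-02)² / (0.292 − 1.148e-02) = 4.70e-04.

K_a = 4.70e-04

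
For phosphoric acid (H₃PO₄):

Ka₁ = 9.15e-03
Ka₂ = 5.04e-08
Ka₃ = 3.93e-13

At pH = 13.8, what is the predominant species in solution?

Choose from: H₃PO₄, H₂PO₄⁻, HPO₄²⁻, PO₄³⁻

pKa₁ = 2.04, pKa₂ = 7.30, pKa₃ = 12.41. For a polyprotic acid the predominant species crosses at each pKa: below pKa_n the protonated form dominates, above it the deprotonated form does. At pH = 13.8, the predominant species is PO₄³⁻.

PO₄³⁻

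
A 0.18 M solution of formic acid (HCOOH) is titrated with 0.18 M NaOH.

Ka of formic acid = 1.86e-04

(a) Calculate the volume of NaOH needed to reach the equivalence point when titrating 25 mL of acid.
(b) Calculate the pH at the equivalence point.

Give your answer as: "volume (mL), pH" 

moles acid = 0.18 × 25/1000 = 0.0045 mol; V_base = moles/0.18 × 1000 = 25.0 mL. At equivalence only the conjugate base is present: [A⁻] = 0.0045/0.050 = 9.0000e-02 M. Kb = Kw/Ka = 5.38e-11; [OH⁻] = √(Kb × [A⁻]) = 2.1997e-06; pOH = 5.66; pH = 14 - pOH = 8.34.

V = 25.0 mL, pH = 8.34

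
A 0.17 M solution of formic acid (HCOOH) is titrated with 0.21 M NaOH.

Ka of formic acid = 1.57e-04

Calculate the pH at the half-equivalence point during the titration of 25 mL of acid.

At half-equivalence [HA] = [A⁻], so Henderson-Hasselbalch gives pH = pKa = -log(1.57e-04) = 3.80.

pH = pKa = 3.80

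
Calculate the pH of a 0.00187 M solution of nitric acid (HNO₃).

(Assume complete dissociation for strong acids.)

[H⁺] = 0.00187 M for strong acid. pH = -log[H⁺] = -log(0.00187)

pH = 2.73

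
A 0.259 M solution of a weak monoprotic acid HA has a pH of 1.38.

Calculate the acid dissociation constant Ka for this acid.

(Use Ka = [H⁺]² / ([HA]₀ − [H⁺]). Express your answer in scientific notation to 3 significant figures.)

[H⁺] = 10^(−pH) = 10^(−1.38) = 4.169e-02 M. For HA ⇌ H⁺ + A⁻, Ka = [H⁺][A⁻]/[HA] = [H⁺]² / ([HA]₀ − [H⁺]) = (4.169e-02)² / (0.259 − 4.169e-02) = 8.00e-03.

K_a = 8.00e-03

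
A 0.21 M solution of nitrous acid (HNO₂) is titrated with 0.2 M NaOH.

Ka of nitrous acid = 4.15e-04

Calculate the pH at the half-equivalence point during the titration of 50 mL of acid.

At half-equivalence [HA] = [A⁻], so Henderson-Hasselbalch gives pH = pKa = -log(4.15e-04) = 3.38.

pH = pKa = 3.38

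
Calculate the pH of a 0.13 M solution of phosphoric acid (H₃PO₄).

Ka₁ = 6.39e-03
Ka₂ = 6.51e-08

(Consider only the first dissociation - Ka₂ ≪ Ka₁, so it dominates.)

First dissociation dominates. From Ka₁ = [H⁺][HA⁻]/[H₂A], x² + Ka₁·x − Ka₁·C = 0 with C = 0.13 M and Ka₁ = 6.39e-03. Solving: [H⁺] = (−Ka₁ + √(Ka₁² + 4·Ka₁·C)) / 2 = 2.5803e-02 M. pH = -log(2.5803e-02) = 1.59.

pH = 1.59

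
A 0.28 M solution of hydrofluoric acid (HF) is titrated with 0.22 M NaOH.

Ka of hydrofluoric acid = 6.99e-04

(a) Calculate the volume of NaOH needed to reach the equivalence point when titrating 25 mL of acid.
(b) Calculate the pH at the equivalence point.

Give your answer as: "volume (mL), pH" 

moles acid = 0.28 × 25/1000 = 0.007 mol; V_base = moles/0.22 × 1000 = 31.8 mL. At equivalence only the conjugate base is present: [A⁻] = 0.007/0.057 = 1.2320e-01 M. Kb = Kw/Ka = 1.43e-11; [OH⁻] = √(Kb × [A⁻]) = 1.3276e-06; pOH = 5.88; pH = 14 - pOH = 8.12.

V = 31.8 mL, pH = 8.12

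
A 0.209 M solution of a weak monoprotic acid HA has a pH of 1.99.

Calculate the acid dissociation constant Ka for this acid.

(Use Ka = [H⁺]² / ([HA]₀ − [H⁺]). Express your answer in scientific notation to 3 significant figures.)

[H⁺] = 10^(−pH) = 10^(−1.99) = 1.023e-02 M. For HA ⇌ H⁺ + A⁻, Ka = [H⁺][A⁻]/[HA] = [H⁺]² / ([HA]₀ − [H⁺]) = (1.023e-02)² / (0.209 − 1.023e-02) = 5.27e-04.

K_a = 5.27e-04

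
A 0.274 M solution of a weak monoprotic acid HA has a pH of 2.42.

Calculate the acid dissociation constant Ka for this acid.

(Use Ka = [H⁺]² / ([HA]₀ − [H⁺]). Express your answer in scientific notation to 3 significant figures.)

[H⁺] = 10^(−pH) = 10^(−2.42) = 3.802e-03 M. For HA ⇌ H⁺ + A⁻, Ka = [H⁺][A⁻]/[HA] = [H⁺]² / ([HA]₀ − [H⁺]) = (3.802e-03)² / (0.274 − 3.802e-03) = 5.35e-05.

K_a = 5.35e-05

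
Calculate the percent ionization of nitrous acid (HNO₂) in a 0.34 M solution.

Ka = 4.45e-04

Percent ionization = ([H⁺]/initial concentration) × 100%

Using Ka equilibrium: x² + Ka×x - Ka×C = 0. Solving: [H⁺] = 1.2080e-02. Percent = (1.2080e-02/0.34) × 100

Percent ionization = 3.55%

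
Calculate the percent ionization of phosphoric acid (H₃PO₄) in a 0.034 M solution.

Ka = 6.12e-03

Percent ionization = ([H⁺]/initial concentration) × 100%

Using Ka equilibrium: x² + Ka×x - Ka×C = 0. Solving: [H⁺] = 1.1686e-02. Percent = (1.1686e-02/0.034) × 100

Percent ionization = 34.4%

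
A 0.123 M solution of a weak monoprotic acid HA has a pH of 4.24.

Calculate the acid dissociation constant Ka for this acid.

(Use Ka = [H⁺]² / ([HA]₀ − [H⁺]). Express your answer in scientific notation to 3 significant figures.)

[H⁺] = 10^(−pH) = 10^(−4.24) = 5.754e-05 M. For HA ⇌ H⁺ + A⁻, Ka = [H⁺][A⁻]/[HA] = [H⁺]² / ([HA]₀ − [H⁺]) = (5.754e-05)² / (0.123 − 5.754e-05) = 2.69e-08.

K_a = 2.69e-08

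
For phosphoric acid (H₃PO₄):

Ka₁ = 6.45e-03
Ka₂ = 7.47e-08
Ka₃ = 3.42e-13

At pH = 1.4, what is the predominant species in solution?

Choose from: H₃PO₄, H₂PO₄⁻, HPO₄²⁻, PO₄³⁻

pKa₁ = 2.19, pKa₂ = 7.13, pKa₃ = 12.47. For a polyprotic acid the predominant species crosses at each pKa: below pKa_n the protonated form dominates, above it the deprotonated form does. At pH = 1.4, the predominant species is H₃PO₄.

H₃PO₄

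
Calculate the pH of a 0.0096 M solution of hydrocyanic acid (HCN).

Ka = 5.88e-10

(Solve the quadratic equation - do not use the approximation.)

x² + Ka×x - Ka×C = 0. Using quadratic formula: [H⁺] = 2.3756e-06

pH = 5.62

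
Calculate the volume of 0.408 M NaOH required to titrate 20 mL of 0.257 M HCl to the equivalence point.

At equivalence: moles acid = moles base. moles HCl = 0.257 × 20/1000 = 0.00514 mol. V_base = moles / 0.408 × 1000 = 12.6 mL.

V_{base} = 12.6 mL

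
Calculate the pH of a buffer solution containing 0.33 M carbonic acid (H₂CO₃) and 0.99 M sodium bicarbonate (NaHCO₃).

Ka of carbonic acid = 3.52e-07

pKa = -log(3.52e-07) = 6.45. pH = pKa + log([A⁻]/[HA]) = 6.45 + log(0.99/0.33)

pH = 6.93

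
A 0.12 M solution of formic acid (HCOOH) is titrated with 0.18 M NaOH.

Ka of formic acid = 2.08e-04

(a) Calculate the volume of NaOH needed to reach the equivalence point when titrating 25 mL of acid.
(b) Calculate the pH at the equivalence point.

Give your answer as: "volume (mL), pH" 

moles acid = 0.12 × 25/1000 = 0.003 mol; V_base = moles/0.18 × 1000 = 16.7 mL. At equivalence only the conjugate base is present: [A⁻] = 0.003/0.042 = 7.2000e-02 M. Kb = Kw/Ka = 4.81e-11; [OH⁻] = √(Kb × [A⁻]) = 1.8605e-06; pOH = 5.73; pH = 14 - pOH = 8.27.

V = 16.7 mL, pH = 8.27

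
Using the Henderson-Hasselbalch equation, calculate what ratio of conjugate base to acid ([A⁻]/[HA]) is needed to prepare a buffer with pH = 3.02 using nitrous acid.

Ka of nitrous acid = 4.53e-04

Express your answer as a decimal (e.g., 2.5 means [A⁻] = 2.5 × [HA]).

pKa = -log(4.53e-04) = 3.3439. pH = pKa + log([A⁻]/[HA]), so log([A⁻]/[HA]) = pH − pKa = 3.02 − 3.3439 = -0.3239. [A⁻]/[HA] = 10^(-0.3239) = 0.474

[A⁻]/[HA] = 0.474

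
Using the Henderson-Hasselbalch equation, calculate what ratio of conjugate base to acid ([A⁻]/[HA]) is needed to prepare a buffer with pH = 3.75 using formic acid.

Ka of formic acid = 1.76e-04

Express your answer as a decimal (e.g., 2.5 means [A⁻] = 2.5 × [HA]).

pKa = -log(1.76e-04) = 3.7545. pH = pKa + log([A⁻]/[HA]), so log([A⁻]/[HA]) = pH − pKa = 3.75 − 3.7545 = -0.0045. [A⁻]/[HA] = 10^(-0.0045) = 0.990

[A⁻]/[HA] = 0.990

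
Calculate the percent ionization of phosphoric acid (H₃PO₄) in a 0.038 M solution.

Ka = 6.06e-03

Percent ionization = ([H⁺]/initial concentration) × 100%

Using Ka equilibrium: x² + Ka×x - Ka×C = 0. Solving: [H⁺] = 1.2445e-02. Percent = (1.2445e-02/0.038) × 100

Percent ionization = 32.7%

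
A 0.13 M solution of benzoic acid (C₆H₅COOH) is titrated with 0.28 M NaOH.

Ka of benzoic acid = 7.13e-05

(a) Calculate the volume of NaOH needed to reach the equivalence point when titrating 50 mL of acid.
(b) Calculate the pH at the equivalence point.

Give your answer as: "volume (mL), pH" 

moles acid = 0.13 × 50/1000 = 0.0065 mol; V_base = moles/0.28 × 1000 = 23.2 mL. At equivalence only the conjugate base is present: [A⁻] = 0.0065/0.073 = 8.8780e-02 M. Kb = Kw/Ka = 1.40e-10; [OH⁻] = √(Kb × [A⁻]) = 3.5287e-06; pOH = 5.45; pH = 14 - pOH = 8.55.

V = 23.2 mL, pH = 8.55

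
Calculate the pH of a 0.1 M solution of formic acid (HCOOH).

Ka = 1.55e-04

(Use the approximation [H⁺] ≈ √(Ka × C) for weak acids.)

[H⁺] = √(Ka × C) = √(1.55e-04 × 0.1) = 3.9370e-03. pH = -log(3.9370e-03)

pH = 2.40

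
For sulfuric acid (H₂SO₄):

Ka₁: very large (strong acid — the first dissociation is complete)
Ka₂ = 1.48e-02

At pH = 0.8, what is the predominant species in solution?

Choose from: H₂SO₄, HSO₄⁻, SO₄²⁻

The first dissociation is complete, so H₂SO₄ itself is never the predominant species in water; pKa₂ = -log(1.48e-02) = 1.83. For a polyprotic acid the predominant species crosses at each pKa: below pKa_n the protonated form dominates, above it the deprotonated form does. At pH = 0.8, the predominant species is HSO₄⁻.

HSO₄⁻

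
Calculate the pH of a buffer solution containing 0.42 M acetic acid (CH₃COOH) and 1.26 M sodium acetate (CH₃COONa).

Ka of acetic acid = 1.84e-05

pKa = -log(1.84e-05) = 4.74. pH = pKa + log([A⁻]/[HA]) = 4.74 + log(1.26/0.42)

pH = 5.21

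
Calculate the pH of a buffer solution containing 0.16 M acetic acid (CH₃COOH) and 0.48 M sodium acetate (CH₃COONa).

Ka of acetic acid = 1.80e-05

pKa = -log(1.80e-05) = 4.74. pH = pKa + log([A⁻]/[HA]) = 4.74 + log(0.48/0.16)

pH = 5.22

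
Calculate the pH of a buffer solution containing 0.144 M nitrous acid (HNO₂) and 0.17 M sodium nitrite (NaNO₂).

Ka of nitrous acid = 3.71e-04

pKa = -log(3.71e-04) = 3.43. pH = pKa + log([A⁻]/[HA]) = 3.43 + log(0.17/0.144)

pH = 3.50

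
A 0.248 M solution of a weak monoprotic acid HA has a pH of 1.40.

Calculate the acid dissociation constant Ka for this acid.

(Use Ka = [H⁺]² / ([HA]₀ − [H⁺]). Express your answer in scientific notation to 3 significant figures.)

[H⁺] = 10^(−pH) = 10^(−1.40) = 3.981e-02 M. For HA ⇌ H⁺ + A⁻, Ka = [H⁺][A⁻]/[HA] = [H⁺]² / ([HA]₀ − [H⁺]) = (3.981e-02)² / (0.248 − 3.981e-02) = 7.61e-03.

K_a = 7.61e-03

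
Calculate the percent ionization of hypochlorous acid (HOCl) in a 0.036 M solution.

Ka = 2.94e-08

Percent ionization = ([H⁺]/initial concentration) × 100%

Using Ka equilibrium: x² + Ka×x - Ka×C = 0. Solving: [H⁺] = 3.2518e-05. Percent = (3.2518e-05/0.036) × 100

Percent ionization = 0.0903%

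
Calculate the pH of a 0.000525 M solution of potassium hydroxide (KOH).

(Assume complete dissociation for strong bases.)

[OH⁻] = 0.000525 M for strong base. pOH = -log[OH⁻] = 3.28, pH = 14 - pOH

pH = 10.72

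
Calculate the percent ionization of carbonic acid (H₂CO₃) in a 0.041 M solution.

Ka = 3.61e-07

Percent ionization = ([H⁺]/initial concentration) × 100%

Using Ka equilibrium: x² + Ka×x - Ka×C = 0. Solving: [H⁺] = 1.2148e-04. Percent = (1.2148e-04/0.041) × 100

Percent ionization = 0.296%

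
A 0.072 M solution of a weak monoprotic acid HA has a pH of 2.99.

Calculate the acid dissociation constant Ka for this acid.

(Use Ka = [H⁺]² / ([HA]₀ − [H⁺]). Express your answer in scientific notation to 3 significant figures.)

[H⁺] = 10^(−pH) = 10^(−2.99) = 1.023e-03 M. For HA ⇌ H⁺ + A⁻, Ka = [H⁺][A⁻]/[HA] = [H⁺]² / ([HA]₀ − [H⁺]) = (1.023e-03)² / (0.072 − 1.023e-03) = 1.48e-05.

K_a = 1.48e-05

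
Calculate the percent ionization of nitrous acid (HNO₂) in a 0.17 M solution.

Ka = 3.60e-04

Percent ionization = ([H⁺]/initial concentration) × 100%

Using Ka equilibrium: x² + Ka×x - Ka×C = 0. Solving: [H⁺] = 7.6451e-03. Percent = (7.6451e-03/0.17) × 100

Percent ionization = 4.5%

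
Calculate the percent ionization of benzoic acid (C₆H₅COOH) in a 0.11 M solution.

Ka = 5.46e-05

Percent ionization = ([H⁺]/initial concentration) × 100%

Using Ka equilibrium: x² + Ka×x - Ka×C = 0. Solving: [H⁺] = 2.4236e-03. Percent = (2.4236e-03/0.11) × 100

Percent ionization = 2.2%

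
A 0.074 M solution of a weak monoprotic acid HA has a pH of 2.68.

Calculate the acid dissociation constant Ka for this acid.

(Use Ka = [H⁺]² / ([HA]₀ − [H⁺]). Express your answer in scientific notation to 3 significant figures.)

[H⁺] = 10^(−pH) = 10^(−2.68) = 2.089e-03 M. For HA ⇌ H⁺ + A⁻, Ka = [H⁺][A⁻]/[HA] = [H⁺]² / ([HA]₀ − [H⁺]) = (2.089e-03)² / (0.074 − 2.089e-03) = 6.07e-05.

K_a = 6.07e-05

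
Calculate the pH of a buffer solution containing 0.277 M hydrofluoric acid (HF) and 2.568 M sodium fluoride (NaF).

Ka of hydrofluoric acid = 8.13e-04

pKa = -log(8.13e-04) = 3.09. pH = pKa + log([A⁻]/[HA]) = 3.09 + log(2.568/0.277)

pH = 4.06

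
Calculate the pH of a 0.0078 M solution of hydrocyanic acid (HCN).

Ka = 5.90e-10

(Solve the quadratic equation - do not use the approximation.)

x² + Ka×x - Ka×C = 0. Using quadratic formula: [H⁺] = 2.1449e-06

pH = 5.67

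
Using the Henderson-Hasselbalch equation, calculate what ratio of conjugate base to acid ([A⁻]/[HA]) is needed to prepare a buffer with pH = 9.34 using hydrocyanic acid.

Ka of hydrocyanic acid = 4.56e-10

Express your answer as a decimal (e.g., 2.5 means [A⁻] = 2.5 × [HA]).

pKa = -log(4.56e-10) = 9.3410. pH = pKa + log([A⁻]/[HA]), so log([A⁻]/[HA]) = pH − pKa = 9.34 − 9.3410 = -0.0010. [A⁻]/[HA] = 10^(-0.0010) = 0.998

[A⁻]/[HA] = 0.998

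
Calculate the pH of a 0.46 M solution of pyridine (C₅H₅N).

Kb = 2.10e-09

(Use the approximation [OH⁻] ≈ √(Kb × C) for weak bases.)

[OH⁻] = √(Kb × C) = √(2.10e-09 × 0.46) = 3.1081e-05. pOH = 4.51, pH = 14 - pOH

pH = 9.49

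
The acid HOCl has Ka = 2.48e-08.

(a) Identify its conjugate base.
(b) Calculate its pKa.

(a) The conjugate base is formed by removing one H⁺ from HOCl, giving OCl⁻. (b) pKa = -log(Ka) = -log(2.48e-08) = 7.61.

Conjugate base: OCl⁻; pK_a = 7.61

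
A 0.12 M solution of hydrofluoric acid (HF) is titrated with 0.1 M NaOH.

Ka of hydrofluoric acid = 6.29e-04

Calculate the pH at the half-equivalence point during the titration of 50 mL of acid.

At half-equivalence [HA] = [A⁻], so Henderson-Hasselbalch gives pH = pKa = -log(6.29e-04) = 3.20.

pH = pKa = 3.20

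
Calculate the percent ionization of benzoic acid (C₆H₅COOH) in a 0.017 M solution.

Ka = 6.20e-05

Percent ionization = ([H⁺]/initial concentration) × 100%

Using Ka equilibrium: x² + Ka×x - Ka×C = 0. Solving: [H⁺] = 9.9611e-04. Percent = (9.9611e-04/0.017) × 100

Percent ionization = 5.86%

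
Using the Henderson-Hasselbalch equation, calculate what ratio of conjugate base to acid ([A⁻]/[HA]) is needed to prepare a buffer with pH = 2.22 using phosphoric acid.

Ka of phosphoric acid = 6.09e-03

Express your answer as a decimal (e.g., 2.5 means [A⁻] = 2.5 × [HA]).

pKa = -log(6.09e-03) = 2.2154. pH = pKa + log([A⁻]/[HA]), so log([A⁻]/[HA]) = pH − pKa = 2.22 − 2.2154 = 0.0046. [A⁻]/[HA] = 10^(0.0046) = 1.01

[A⁻]/[HA] = 1.01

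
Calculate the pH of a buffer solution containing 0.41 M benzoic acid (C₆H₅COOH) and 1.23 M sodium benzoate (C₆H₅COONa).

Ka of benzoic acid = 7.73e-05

pKa = -log(7.73e-05) = 4.11. pH = pKa + log([A⁻]/[HA]) = 4.11 + log(1.23/0.41)

pH = 4.59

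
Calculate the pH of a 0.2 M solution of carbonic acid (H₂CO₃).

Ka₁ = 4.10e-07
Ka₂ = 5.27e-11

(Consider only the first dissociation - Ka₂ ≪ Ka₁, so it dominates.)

First dissociation dominates. From Ka₁ = [H⁺][HA⁻]/[H₂A], x² + Ka₁·x − Ka₁·C = 0 with C = 0.2 M and Ka₁ = 4.10e-07. Solving: [H⁺] = (−Ka₁ + √(Ka₁² + 4·Ka₁·C)) / 2 = 2.8615e-04 M. pH = -log(2.8615e-04) = 3.54.

pH = 3.54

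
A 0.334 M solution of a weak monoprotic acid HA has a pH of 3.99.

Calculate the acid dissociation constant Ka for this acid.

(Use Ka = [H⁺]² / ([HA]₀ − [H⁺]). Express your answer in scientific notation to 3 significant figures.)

[H⁺] = 10^(−pH) = 10^(−3.99) = 1.023e-04 M. For HA ⇌ H⁺ + A⁻, Ka = [H⁺][A⁻]/[HA] = [H⁺]² / ([HA]₀ − [H⁺]) = (1.023e-04)² / (0.334 − 1.023e-04) = 3.14e-08.

K_a = 3.14e-08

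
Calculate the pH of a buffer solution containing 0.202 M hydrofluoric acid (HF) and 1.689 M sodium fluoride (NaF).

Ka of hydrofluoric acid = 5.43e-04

pKa = -log(5.43e-04) = 3.27. pH = pKa + log([A⁻]/[HA]) = 3.27 + log(1.689/0.202)

pH = 4.19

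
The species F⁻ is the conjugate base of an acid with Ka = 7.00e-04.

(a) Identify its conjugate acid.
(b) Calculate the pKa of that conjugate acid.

(a) The conjugate acid is formed by adding one H⁺ to F⁻, giving HF. (b) pKa = -log(Ka) = -log(7.00e-04) = 3.15.

Conjugate acid: HF; pK_a = 3.15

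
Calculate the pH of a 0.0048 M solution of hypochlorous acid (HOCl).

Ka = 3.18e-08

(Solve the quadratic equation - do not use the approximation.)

x² + Ka×x - Ka×C = 0. Using quadratic formula: [H⁺] = 1.2339e-05

pH = 4.91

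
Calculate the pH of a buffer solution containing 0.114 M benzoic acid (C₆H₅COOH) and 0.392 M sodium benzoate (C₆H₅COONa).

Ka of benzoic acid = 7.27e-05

pKa = -log(7.27e-05) = 4.14. pH = pKa + log([A⁻]/[HA]) = 4.14 + log(0.392/0.114)

pH = 4.67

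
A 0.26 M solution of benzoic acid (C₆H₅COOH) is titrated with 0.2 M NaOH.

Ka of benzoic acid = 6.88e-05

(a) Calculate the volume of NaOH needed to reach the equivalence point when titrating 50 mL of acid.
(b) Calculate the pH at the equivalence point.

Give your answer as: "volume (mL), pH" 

moles acid = 0.26 × 50/1000 = 0.013 mol; V_base = moles/0.2 × 1000 = 65.0 mL. At equivalence only the conjugate base is present: [A⁻] = 0.013/0.115 = 1.1304e-01 M. Kb = Kw/Ka = 1.45e-10; [OH⁻] = √(Kb × [A⁻]) = 4.0535e-06; pOH = 5.39; pH = 14 - pOH = 8.61.

V = 65.0 mL, pH = 8.61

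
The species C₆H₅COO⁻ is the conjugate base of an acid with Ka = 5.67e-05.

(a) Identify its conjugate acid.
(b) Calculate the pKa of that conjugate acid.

(a) The conjugate acid is formed by adding one H⁺ to C₆H₅COO⁻, giving C₆H₅COOH. (b) pKa = -log(Ka) = -log(5.67e-05) = 4.25.

Conjugate acid: C₆H₅COOH; pK_a = 4.25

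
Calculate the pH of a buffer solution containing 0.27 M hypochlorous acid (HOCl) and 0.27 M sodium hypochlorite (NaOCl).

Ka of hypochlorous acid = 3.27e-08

pKa = -log(3.27e-08) = 7.49. pH = pKa + log([A⁻]/[HA]) = 7.49 + log(0.27/0.27)

pH = 7.49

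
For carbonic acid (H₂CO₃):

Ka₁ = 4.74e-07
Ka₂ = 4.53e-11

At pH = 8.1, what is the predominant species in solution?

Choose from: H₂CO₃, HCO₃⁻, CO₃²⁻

pKa₁ = 6.32, pKa₂ = 10.34. For a polyprotic acid the predominant species crosses at each pKa: below pKa_n the protonated form dominates, above it the deprotonated form does. At pH = 8.1, the predominant species is HCO₃⁻.

HCO₃⁻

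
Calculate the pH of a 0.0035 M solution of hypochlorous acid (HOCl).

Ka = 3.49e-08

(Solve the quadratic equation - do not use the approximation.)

x² + Ka×x - Ka×C = 0. Using quadratic formula: [H⁺] = 1.1035e-05

pH = 4.96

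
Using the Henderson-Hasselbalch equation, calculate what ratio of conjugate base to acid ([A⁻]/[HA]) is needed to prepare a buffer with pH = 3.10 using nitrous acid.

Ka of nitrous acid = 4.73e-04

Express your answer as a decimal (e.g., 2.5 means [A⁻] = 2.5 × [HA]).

pKa = -log(4.73e-04) = 3.3251. pH = pKa + log([A⁻]/[HA]), so log([A⁻]/[HA]) = pH − pKa = 3.10 − 3.3251 = -0.2251. [A⁻]/[HA] = 10^(-0.2251) = 0.595

[A⁻]/[HA] = 0.595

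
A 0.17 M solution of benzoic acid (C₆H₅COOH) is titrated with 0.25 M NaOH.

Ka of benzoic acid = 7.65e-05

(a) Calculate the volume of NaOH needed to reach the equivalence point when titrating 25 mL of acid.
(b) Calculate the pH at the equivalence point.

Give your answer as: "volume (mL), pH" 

moles acid = 0.17 × 25/1000 = 0.00425 mol; V_base = moles/0.25 × 1000 = 17.0 mL. At equivalence only the conjugate base is present: [A⁻] = 0.00425/0.042 = 1.0119e-01 M. Kb = Kw/Ka = 1.31e-10; [OH⁻] = √(Kb × [A⁻]) = 3.6370e-06; pOH = 5.44; pH = 14 - pOH = 8.56.

V = 17.0 mL, pH = 8.56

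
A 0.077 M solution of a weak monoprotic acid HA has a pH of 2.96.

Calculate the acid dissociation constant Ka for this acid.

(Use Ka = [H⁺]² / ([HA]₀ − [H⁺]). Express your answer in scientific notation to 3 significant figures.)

[H⁺] = 10^(−pH) = 10^(−2.96) = 1.096e-03 M. For HA ⇌ H⁺ + A⁻, Ka = [H⁺][A⁻]/[HA] = [H⁺]² / ([HA]₀ − [H⁺]) = (1.096e-03)² / (0.077 − 1.096e-03) = 1.58e-05.

K_a = 1.58e-05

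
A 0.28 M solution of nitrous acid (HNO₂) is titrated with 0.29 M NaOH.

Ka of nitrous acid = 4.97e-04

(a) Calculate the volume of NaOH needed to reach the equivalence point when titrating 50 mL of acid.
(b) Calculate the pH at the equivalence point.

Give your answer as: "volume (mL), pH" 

moles acid = 0.28 × 50/1000 = 0.014 mol; V_base = moles/0.29 × 1000 = 48.3 mL. At equivalence only the conjugate base is present: [A⁻] = 0.014/0.098 = 1.4246e-01 M. Kb = Kw/Ka = 2.01e-11; [OH⁻] = √(Kb × [A⁻]) = 1.6930e-06; pOH = 5.77; pH = 14 - pOH = 8.23.

V = 48.3 mL, pH = 8.23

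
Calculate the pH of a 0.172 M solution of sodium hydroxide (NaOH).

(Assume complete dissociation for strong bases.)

[OH⁻] = 0.172 M for strong base. pOH = -log[OH⁻] = 0.76, pH = 14 - pOH

pH = 13.24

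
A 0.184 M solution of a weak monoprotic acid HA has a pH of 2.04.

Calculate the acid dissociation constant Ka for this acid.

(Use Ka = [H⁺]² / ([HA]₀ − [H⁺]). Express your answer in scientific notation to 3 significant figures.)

[H⁺] = 10^(−pH) = 10^(−2.04) = 9.120e-03 M. For HA ⇌ H⁺ + A⁻, Ka = [H⁺][A⁻]/[HA] = [H⁺]² / ([HA]₀ − [H⁺]) = (9.120e-03)² / (0.184 − 9.120e-03) = 4.76e-04.

K_a = 4.76e-04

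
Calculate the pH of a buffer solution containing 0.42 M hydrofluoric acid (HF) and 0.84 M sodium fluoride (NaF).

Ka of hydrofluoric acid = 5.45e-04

pKa = -log(5.45e-04) = 3.26. pH = pKa + log([A⁻]/[HA]) = 3.26 + log(0.84/0.42)

pH = 3.56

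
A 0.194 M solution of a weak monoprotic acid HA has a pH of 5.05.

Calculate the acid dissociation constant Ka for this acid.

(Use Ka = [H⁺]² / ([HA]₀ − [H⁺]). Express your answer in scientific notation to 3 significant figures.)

[H⁺] = 10^(−pH) = 10^(−5.05) = 8.913e-06 M. For HA ⇌ H⁺ + A⁻, Ka = [H⁺][A⁻]/[HA] = [H⁺]² / ([HA]₀ − [H⁺]) = (8.913e-06)² / (0.194 − 8.913e-06) = 4.09e-10.

K_a = 4.09e-10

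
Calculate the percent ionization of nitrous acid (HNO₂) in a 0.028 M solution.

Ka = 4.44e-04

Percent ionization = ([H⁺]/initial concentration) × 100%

Using Ka equilibrium: x² + Ka×x - Ka×C = 0. Solving: [H⁺] = 3.3109e-03. Percent = (3.3109e-03/0.028) × 100

Percent ionization = 11.8%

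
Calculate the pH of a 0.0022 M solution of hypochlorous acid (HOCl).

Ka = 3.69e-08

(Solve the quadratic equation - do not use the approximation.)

x² + Ka×x - Ka×C = 0. Using quadratic formula: [H⁺] = 8.9916e-06

pH = 5.05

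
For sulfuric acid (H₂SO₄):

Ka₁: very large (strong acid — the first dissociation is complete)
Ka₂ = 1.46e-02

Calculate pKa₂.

pKa₂ = -log(Ka₂) = -log(1.46e-02) = 1.84.

pK_{a2} = 1.84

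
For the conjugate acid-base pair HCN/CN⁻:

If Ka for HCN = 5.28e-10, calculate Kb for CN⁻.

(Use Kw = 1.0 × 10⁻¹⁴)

For a conjugate pair Ka × Kb = Kw, so Kb = Kw/Ka = 1.0 × 10⁻¹⁴ / 5.28e-10 = 1.89e-05.

K_b = 1.89e-05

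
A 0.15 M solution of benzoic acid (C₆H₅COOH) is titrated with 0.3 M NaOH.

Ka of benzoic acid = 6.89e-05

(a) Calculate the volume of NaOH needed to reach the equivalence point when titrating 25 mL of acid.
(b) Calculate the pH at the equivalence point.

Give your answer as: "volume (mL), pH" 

moles acid = 0.15 × 25/1000 = 0.00375 mol; V_base = moles/0.3 × 1000 = 12.5 mL. At equivalence only the conjugate base is present: [A⁻] = 0.00375/0.037 = 1.0000e-01 M. Kb = Kw/Ka = 1.45e-10; [OH⁻] = √(Kb × [A⁻]) = 3.8097e-06; pOH = 5.42; pH = 14 - pOH = 8.58.

V = 12.5 mL, pH = 8.58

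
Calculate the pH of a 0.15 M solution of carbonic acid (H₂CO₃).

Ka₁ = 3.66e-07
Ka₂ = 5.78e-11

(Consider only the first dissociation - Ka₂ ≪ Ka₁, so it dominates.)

First dissociation dominates. From Ka₁ = [H⁺][HA⁻]/[H₂A], x² + Ka₁·x − Ka₁·C = 0 with C = 0.15 M and Ka₁ = 3.66e-07. Solving: [H⁺] = (−Ka₁ + √(Ka₁² + 4·Ka₁·C)) / 2 = 2.3412e-04 M. pH = -log(2.3412e-04) = 3.63.

pH = 3.63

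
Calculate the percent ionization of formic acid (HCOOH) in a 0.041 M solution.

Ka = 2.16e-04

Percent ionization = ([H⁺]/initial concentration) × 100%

Using Ka equilibrium: x² + Ka×x - Ka×C = 0. Solving: [H⁺] = 2.8699e-03. Percent = (2.8699e-03/0.041) × 100

Percent ionization = 7%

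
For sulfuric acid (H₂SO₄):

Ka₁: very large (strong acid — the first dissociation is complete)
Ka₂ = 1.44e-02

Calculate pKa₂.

pKa₂ = -log(Ka₂) = -log(1.44e-02) = 1.84.

pK_{a2} = 1.84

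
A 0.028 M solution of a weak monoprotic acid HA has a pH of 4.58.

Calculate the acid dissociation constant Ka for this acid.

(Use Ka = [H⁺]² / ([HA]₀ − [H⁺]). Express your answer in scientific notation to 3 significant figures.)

[H⁺] = 10^(−pH) = 10^(−4.58) = 2.630e-05 M. For HA ⇌ H⁺ + A⁻, Ka = [H⁺][A⁻]/[HA] = [H⁺]² / ([HA]₀ − [H⁺]) = (2.630e-05)² / (0.028 − 2.630e-05) = 2.47e-08.

K_a = 2.47e-08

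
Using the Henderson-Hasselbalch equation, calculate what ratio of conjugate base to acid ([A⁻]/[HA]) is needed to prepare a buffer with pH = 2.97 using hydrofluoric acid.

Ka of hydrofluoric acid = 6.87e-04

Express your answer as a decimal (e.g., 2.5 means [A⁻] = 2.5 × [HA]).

pKa = -log(6.87e-04) = 3.1630. pH = pKa + log([A⁻]/[HA]), so log([A⁻]/[HA]) = pH − pKa = 2.97 − 3.1630 = -0.1930. [A⁻]/[HA] = 10^(-0.1930) = 0.641

[A⁻]/[HA] = 0.641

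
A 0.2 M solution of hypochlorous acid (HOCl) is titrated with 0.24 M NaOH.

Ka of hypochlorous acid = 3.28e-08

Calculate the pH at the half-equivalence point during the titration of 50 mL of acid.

At half-equivalence [HA] = [A⁻], so Henderson-Hasselbalch gives pH = pKa = -log(3.28e-08) = 7.48.

pH = pKa = 7.48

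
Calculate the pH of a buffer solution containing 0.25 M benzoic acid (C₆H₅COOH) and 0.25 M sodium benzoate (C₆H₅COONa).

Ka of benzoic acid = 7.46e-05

pKa = -log(7.46e-05) = 4.13. pH = pKa + log([A⁻]/[HA]) = 4.13 + log(0.25/0.25)

pH = 4.13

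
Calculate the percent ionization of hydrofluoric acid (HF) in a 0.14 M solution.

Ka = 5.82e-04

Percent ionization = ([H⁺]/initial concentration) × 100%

Using Ka equilibrium: x² + Ka×x - Ka×C = 0. Solving: [H⁺] = 8.7403e-03. Percent = (8.7403e-03/0.14) × 100

Percent ionization = 6.24%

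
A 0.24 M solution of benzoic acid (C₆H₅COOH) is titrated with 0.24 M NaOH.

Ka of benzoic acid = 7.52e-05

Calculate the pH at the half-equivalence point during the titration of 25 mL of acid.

At half-equivalence [HA] = [A⁻], so Henderson-Hasselbalch gives pH = pKa = -log(7.52e-05) = 4.12.

pH = pKa = 4.12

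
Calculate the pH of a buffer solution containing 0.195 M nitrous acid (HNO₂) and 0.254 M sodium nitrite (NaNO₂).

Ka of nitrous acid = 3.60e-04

pKa = -log(3.60e-04) = 3.44. pH = pKa + log([A⁻]/[HA]) = 3.44 + log(0.254/0.195)

pH = 3.56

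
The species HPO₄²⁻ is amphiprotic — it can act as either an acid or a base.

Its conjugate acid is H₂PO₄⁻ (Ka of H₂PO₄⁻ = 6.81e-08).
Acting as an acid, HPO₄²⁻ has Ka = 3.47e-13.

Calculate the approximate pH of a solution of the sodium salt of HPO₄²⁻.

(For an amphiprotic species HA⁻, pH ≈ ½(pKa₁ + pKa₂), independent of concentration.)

pKa₁ = -log(6.81e-08) = 7.17; pKa₂ = -log(3.47e-13) = 12.46. For an amphiprotic species, pH ≈ ½(pKa₁ + pKa₂) = ½(7.17 + 12.46) = 9.81.

pH = 9.81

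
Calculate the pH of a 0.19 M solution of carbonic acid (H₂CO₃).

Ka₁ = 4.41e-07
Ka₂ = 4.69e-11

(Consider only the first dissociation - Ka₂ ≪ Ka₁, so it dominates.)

First dissociation dominates. From Ka₁ = [H⁺][HA⁻]/[H₂A], x² + Ka₁·x − Ka₁·C = 0 with C = 0.19 M and Ka₁ = 4.41e-07. Solving: [H⁺] = (−Ka₁ + √(Ka₁² + 4·Ka₁·C)) / 2 = 2.8924e-04 M. pH = -log(2.8924e-04) = 3.54.

pH = 3.54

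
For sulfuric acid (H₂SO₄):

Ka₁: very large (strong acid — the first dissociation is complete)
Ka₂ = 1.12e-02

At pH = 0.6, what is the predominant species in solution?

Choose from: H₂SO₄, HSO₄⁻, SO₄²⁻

The first dissociation is complete, so H₂SO₄ itself is never the predominant species in water; pKa₂ = -log(1.12e-02) = 1.95. For a polyprotic acid the predominant species crosses at each pKa: below pKa_n the protonated form dominates, above it the deprotonated form does. At pH = 0.6, the predominant species is HSO₄⁻.

HSO₄⁻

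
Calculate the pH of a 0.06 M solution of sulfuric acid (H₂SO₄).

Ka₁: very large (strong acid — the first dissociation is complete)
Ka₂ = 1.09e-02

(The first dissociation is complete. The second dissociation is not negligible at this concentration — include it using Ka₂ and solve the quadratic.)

First dissociation is complete: [H⁺]₀ = [HSO₄⁻]₀ = C = 0.06 M. Second dissociation HSO₄⁻ ⇌ H⁺ + SO₄²⁻: let x = [SO₄²⁻]. Ka₂ = (C + x)·x / (C − x) = 1.09e-02 → x² + (C + Ka₂)·x − Ka₂·C = 0 → x² + 0.07090·x − 6.540e-04 = 0. x = (−0.07090 + √(0.07090² + 4 × 6.540e-04)) / 2 = 8.2616e-03 M. [H⁺] = C + x = 0.06 + 8.2616e-03 = 6.8262e-02 M. pH = -log(6.8262e-02) = 1.17.

pH = 1.17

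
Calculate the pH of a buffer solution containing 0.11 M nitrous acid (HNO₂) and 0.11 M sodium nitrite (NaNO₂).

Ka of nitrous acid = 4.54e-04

pKa = -log(4.54e-04) = 3.34. pH = pKa + log([A⁻]/[HA]) = 3.34 + log(0.11/0.11)

pH = 3.34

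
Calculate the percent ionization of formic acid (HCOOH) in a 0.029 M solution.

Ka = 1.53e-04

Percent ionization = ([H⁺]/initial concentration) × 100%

Using Ka equilibrium: x² + Ka×x - Ka×C = 0. Solving: [H⁺] = 2.0313e-03. Percent = (2.0313e-03/0.029) × 100

Percent ionization = 7%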